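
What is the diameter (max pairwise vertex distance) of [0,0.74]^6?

The space diagonal of an n-cube of side s is s√n. Here 0.74·√6 ≈ 1.81262.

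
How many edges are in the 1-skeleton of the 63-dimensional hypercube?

The 63-cube has n·2^(n-1) = 63·2^62 = 63·4611686018427387904 = 290536219160925437952 edges.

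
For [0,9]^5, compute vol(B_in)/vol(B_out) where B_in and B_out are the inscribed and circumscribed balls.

Volume scales as r^n, and r_in/r_out = 1/√5, giving (1/√5)^5 ≈ 0.0178885.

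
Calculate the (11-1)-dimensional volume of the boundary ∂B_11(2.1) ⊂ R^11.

S_11(2.1) = 2·π^(11/2)·(2.1)^10 / Γ(11/2) ≈ 34569.3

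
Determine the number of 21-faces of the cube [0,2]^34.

An n-cube has C(n,k)·2^(n-k) k-faces. Here C(34,21)·2^13 = 927983760·8192 = 7602042961920.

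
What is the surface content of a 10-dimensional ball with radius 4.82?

|∂B_10(4.82)| ≈ 3.58089e+07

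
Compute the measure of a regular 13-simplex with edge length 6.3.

V = (6.3^13 / 13!) · √((13+1) / 2^13) ≈ 0.163499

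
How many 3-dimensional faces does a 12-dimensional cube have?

Number of 3-faces = C(12,3) · 2^(12-3) = 220 · 512 = 112640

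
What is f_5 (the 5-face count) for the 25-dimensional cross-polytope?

Each 5-face is the convex hull of 6 vertices, one chosen as ±e_i from each of 6 distinct axes: 2^6·C(25,6) = 11334400.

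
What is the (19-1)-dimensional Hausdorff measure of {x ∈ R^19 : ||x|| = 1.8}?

S = n·V_n(r)/r = 19·V_19(1.8)/1.8 (volume-to-surface relation), giving 34853.5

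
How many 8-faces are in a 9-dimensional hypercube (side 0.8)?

Number of 8-faces = C(9,8) · 2^(9-8) = 9 · 2 = 18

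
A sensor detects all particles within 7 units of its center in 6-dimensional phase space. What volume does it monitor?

The n-ball volume is π^(n/2)·r^n/Γ(n/2+1). With n=6, r=7: V = 117649·π^3/6 ≈ 607976.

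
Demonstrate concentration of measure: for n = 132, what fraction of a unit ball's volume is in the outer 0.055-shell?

1 - (1-0.055)^132 ≈ 0.999429 ≈ 99.94%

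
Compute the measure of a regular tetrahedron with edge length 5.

Volume = (√2/12) · 5³ = 14.7314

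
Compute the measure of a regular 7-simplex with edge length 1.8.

V_7 = √(8) · 1.8^7 / (7! · 2^(7/2)) ≈ 0.00303681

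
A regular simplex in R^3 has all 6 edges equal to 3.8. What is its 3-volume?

Volume = (√2/12) · 3.8³ = 6.46673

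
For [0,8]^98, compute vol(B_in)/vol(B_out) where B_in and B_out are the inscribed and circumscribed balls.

Volume scales as r^n, and r_in/r_out = 1/√98, giving (1/√98)^98 ≈ 2.69105e-98.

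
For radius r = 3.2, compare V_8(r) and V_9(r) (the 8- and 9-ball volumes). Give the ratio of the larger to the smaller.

V_8(3.2) ≈ 44626, V_9(3.2) ≈ 116056. The 9-ball is larger by a factor of 2.601.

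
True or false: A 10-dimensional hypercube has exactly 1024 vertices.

True. The 10-cube has 2^10 = 1024 vertices.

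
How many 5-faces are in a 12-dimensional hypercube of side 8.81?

Choose 5 of 12 axes to span the face (C(12,5) = 792 ways), then fix each of the remaining 7 coordinates at one of its two extreme values (2^7 = 128 ways): 792·128 = 101376.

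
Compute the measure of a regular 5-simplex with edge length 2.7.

V = (2.7^5 / 5!) · √((5+1) / 2^5) ≈ 0.517772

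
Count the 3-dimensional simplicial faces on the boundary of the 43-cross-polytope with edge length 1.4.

Each 3-face is the convex hull of 4 vertices, one chosen as ±e_i from each of 4 distinct axes: 2^4·C(43,4) = 1974560.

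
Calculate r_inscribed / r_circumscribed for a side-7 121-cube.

r_in / r_out = (7/2) / (7√121/2) = 1/√121 ≈ 0.0909091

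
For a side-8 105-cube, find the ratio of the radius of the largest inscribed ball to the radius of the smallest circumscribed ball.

Ratio = (s/2)/(s√105/2) = 105^(-1/2) ≈ 0.09759.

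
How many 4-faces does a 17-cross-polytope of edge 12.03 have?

f_4(17-orthoplex) = 2^5 · (17 choose 5) = 198016.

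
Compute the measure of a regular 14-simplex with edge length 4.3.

V = (4.3^14 / 14!) · √((14+1) / 2^14) ≈ 0.00025644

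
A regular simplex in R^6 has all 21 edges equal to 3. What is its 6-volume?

V = (3^6 / 6!) · √((6+1) / 2^6) ≈ 0.334853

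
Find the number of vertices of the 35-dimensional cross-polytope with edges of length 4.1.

The vertices are ±e_1, ..., ±e_35, so there are 2·35 = 70.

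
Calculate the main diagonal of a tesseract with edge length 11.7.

Diagonal = √4 · 11.7 = 23.4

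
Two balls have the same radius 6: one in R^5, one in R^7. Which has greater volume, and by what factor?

V_5(6) ≈ 40931.2, V_7(6) ≈ 1.32263e+06. The 7-ball is larger by a factor of 32.31.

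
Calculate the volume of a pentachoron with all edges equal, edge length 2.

V_4 = √(5) · 2^4 / (4! · 2^(4/2)) ≈ 0.372678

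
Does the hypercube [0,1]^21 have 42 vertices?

False. The 21-cube has 2^21 = 2097152 vertices.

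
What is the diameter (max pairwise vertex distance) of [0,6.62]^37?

||(6.62,6.62,...,6.62)|| = √(37)·6.62 ≈ 40.2679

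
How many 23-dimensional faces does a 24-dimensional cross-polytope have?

An n-cross-polytope has 2^(k+1)·C(n,k+1) k-faces. Here 2^24·C(24,24) = 16777216·1 = 16777216.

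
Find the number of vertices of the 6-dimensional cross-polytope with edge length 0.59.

The 6-dimensional cross-polytope has 2n = 2·6 = 12 vertices.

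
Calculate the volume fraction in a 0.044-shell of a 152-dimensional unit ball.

V(inner)/V(outer) = ((1-0.044)/1)^152 ≈ 0.001071, so the shell fraction is 0.998929.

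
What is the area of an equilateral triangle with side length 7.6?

Area = (√3/4) · 7.6² = 25.0108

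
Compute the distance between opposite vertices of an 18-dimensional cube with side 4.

The space diagonal of an n-cube of side s is s√n. Here 4·√18 ≈ 16.9706.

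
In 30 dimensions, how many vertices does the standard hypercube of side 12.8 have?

Number of vertices = 2^30 = 1073741824.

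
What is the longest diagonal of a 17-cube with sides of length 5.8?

||(5.8,5.8,...,5.8)|| = √(17)·5.8 ≈ 23.914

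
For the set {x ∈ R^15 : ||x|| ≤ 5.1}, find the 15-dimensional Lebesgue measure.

The n-ball volume is π^(n/2)·r^n/Γ(n/2+1). With n=15, r=5.1: V ≈ 1.56669e+10.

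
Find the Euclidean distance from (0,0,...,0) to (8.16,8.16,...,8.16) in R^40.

The space diagonal of an n-cube of side s is s√n. Here 8.16·√40 ≈ 51.6084.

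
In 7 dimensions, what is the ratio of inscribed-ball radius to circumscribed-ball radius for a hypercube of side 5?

r_in / r_out = (5/2) / (5√7/2) = 1/√7 ≈ 0.377964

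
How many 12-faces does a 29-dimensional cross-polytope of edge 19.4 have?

Each 12-face is the convex hull of 13 vertices, one chosen as ±e_i from each of 13 distinct axes: 2^13·C(29,13) = 555941191680.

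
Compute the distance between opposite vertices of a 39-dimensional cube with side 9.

Diagonal = √39 · 9 ≈ 56.205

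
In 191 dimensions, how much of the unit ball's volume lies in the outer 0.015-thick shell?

V(inner)/V(outer) = ((1-0.015)/1)^191 ≈ 0.05576, so the shell fraction is 0.94424.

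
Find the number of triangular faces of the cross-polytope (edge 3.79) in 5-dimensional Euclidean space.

Each 2-face is the convex hull of 3 vertices, one chosen as ±e_i from each of 3 distinct axes: 2^3·C(5,3) = 80.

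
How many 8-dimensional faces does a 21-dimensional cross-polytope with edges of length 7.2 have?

An n-cross-polytope has 2^(k+1)·C(n,k+1) k-faces. Here 2^9·C(21,9) = 512·293930 = 150492160.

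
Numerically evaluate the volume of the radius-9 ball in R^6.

V = 177147·π^3/2 ≈ 2.74633e+06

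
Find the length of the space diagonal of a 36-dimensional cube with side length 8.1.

d = √(8.1² + 8.1² + ... + 8.1²) [36 terms] = √(36·8.1²) = 8.1√36 = 48.6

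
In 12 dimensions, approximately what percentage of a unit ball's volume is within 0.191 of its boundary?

1 - (1-0.191)^12 ≈ 0.921407 ≈ 92.14%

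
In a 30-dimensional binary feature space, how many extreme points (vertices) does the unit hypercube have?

Each vertex is a binary string of length 30, so there are 2^30 = 1073741824.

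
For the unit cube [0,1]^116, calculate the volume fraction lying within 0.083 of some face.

The inner cube has side 1-2·0.083 = 0.834 and volume (0.834)^116 ≈ 7.166e-10, so the shell holds 0.9999999993 of the volume.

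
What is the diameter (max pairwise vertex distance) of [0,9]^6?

d = √(9² + 9² + ... + 9²) [6 terms] = √(6·9²) = 9√6 ≈ 22.0454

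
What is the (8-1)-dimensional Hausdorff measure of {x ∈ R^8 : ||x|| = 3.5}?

|∂B_8(3.5)| = 823543·π^4/384 ≈ 208908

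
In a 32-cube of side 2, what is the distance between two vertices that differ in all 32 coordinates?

d = √(2² + 2² + ... + 2²) [32 terms] = √(32·2²) = 2√32 ≈ 11.3137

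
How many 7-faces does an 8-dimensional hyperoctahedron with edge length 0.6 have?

f_7(8-orthoplex) = 2^8 · (8 choose 8) = 256.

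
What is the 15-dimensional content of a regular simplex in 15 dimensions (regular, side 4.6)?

V = (4.6^15 / 15!) · √((15+1) / 2^15) ≈ 0.00014764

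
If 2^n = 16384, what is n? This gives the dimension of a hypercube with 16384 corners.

n = log_2(16384) = 14.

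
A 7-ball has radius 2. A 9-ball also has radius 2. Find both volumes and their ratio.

V_7(2) ≈ 604.77. V_9(2) ≈ 1688.84. Ratio V_7/V_9 ≈ 0.3581.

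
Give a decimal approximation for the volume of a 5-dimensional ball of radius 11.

V = 1288408·π^2/15 ≈ 847738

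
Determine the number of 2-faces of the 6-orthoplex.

f_2(6-orthoplex) = 2^3 · (6 choose 3) = 160.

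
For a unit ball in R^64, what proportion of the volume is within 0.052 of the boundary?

1 - (1-0.052)^64 ≈ 0.967211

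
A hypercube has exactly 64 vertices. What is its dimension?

n = log_2(64) = 6.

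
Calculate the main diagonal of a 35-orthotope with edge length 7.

d = √(7² + 7² + ... + 7²) [35 terms] = √(35·7²) = 7√35 ≈ 41.4126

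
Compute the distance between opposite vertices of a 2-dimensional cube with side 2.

Diagonal = √2 · 2 ≈ 2.82843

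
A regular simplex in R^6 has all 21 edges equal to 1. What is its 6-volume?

For a regular n-simplex with edge a, V = (a^n / n!)·√((n+1)/2^n). With a=1, n=6: V ≈ 0.000459332.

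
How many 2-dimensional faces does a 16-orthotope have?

Choose 2 of 16 axes to span the face (C(16,2) = 120 ways), then fix each of the remaining 14 coordinates at one of its two extreme values (2^14 = 16384 ways): 120·16384 = 1966080.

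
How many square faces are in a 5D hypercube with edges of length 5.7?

Number of 2-faces = C(5,2) · 2^(5-2) = 10 · 8 = 80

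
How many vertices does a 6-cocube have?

Number of 0-faces = 2^(0+1) · C(6,0+1) = 2 · 6 = 12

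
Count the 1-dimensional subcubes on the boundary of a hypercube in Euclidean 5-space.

Number of 1-faces = C(5,1) · 2^(5-1) = 5 · 16 = 80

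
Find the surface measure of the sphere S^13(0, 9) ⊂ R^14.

The surface area of an n-ball is 2π^(n/2) r^(n-1) / Γ(n/2). For n=14, r=9: 282429536481·π^7/40 ≈ 2.13255e+13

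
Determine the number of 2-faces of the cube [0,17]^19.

Number of 2-faces = C(19,2) · 2^(19-2) = 171 · 131072 = 22413312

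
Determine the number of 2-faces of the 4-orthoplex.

Number of 2-faces = 2^(2+1) · C(4,2+1) = 8 · 4 = 32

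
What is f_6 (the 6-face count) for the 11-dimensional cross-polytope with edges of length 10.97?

f_6(11-orthoplex) = 2^7 · (11 choose 7) = 42240.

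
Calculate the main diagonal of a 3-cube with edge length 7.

Diagonal = √3 · 7 ≈ 12.1244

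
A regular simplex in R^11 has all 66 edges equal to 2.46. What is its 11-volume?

Volume = 2.46^11 · √(12/2^11) / 11! ≈ 3.82874e-05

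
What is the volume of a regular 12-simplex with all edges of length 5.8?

For a regular n-simplex with edge a, V = (a^n / n!)·√((n+1)/2^n). With a=5.8, n=12: V ≈ 0.170448.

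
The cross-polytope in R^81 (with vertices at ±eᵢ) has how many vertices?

The vertices are ±e_1, ..., ±e_81, so there are 2·81 = 162.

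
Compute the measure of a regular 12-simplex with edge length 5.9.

V = (5.9^12 / 12!) · √((12+1) / 2^12) ≈ 0.209256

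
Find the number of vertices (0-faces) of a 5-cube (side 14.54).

f_0(5-cube) = (5 choose 0) · 2^5 = 32.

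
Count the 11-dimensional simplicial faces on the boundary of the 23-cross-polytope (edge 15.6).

An n-cross-polytope has 2^(k+1)·C(n,k+1) k-faces. Here 2^12·C(23,12) = 4096·1352078 = 5538111488.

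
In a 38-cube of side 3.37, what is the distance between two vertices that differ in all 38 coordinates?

The space diagonal of an n-cube of side s is s√n. Here 3.37·√38 ≈ 20.7741.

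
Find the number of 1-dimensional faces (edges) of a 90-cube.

The 90-cube has n·2^(n-1) = 90·2^89 = 90·618970019642690137449562112 = 55707301767842112370460590080 edges.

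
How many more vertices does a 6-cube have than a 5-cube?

The 6-cube has 2^6 = 64 vertices. The 5-cube has 2^5 = 32 vertices. Difference: 64 - 32 = 32.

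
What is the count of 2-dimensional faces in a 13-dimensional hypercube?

Choose 2 of 13 axes to span the face (C(13,2) = 78 ways), then fix each of the remaining 11 coordinates at one of its two extreme values (2^11 = 2048 ways): 78·2048 = 159744.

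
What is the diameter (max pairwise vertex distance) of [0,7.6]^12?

The space diagonal of an n-cube of side s is s√n. Here 7.6·√12 ≈ 26.3272.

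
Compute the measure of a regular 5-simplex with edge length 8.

Volume = 8^5 · √(6/2^5) / 5! ≈ 118.241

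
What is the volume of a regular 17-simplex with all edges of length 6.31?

Volume = 6.31^17 · √(18/2^17) / 17! ≈ 0.00131314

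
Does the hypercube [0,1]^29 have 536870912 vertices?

True. The 29-cube has 2^29 = 536870912 vertices.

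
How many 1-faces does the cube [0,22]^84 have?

The 84-cube has n·2^(n-1) = 84·2^83 = 84·9671406556917033397649408 = 812398150781030805402550272 edges.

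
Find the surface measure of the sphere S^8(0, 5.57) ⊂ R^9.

The surface area of an n-ball is 2π^(n/2) r^(n-1) / Γ(n/2). For n=9, r=5.57: 2.75044e+07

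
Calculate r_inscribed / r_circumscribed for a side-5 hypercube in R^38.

For an n-cube of any side s, the inradius is s/2 and the circumradius is s√n/2, so the ratio is 1/√38 ≈ 0.162221.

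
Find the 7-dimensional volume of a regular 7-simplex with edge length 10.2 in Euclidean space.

V_7 = √(8) · 10.2^7 / (7! · 2^(7/2)) ≈ 569.785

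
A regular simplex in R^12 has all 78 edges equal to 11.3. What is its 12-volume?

For a regular n-simplex with edge a, V = (a^n / n!)·√((n+1)/2^n). With a=11.3, n=12: V ≈ 509.796.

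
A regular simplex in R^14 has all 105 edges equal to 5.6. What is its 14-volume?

V_14 = √(15) · 5.6^14 / (14! · 2^(14/2)) ≈ 0.0103528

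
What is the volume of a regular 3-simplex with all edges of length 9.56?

Volume = (√2/12) · 9.56³ = 102.969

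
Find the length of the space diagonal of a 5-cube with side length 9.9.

The space diagonal of an n-cube of side s is s√n. Here 9.9·√5 ≈ 22.1371.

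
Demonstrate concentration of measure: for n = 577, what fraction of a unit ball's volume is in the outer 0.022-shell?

1 - (1-0.022)^577 ≈ 0.9999973361 ≈ 99.999734%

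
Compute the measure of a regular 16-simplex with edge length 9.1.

V = (9.1^16 / 16!) · √((16+1) / 2^16) ≈ 1.70227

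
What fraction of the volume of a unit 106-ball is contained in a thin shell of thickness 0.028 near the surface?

V(inner)/V(outer) = ((1-0.028)/1)^106 ≈ 0.04927, so the shell fraction is 0.950725.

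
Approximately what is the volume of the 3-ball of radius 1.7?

V_3(1.7) = π^(3/2) · (1.7)^3 / Γ(3/2 + 1) ≈ 20.5795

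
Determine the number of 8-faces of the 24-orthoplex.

f_8(24-orthoplex) = 2^9 · (24 choose 9) = 669442048.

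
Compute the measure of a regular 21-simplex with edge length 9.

Volume = 9^21 · √(22/2^21) / 21! ≈ 0.00693658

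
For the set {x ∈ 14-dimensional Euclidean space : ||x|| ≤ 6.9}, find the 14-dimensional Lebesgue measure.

The n-ball volume is π^(n/2)·r^n/Γ(n/2+1). With n=14, r=6.9: V ≈ 3.32281e+11.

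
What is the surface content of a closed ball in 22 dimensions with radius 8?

|∂B_22(8)| = 72057594037927936·π^11/14175 ≈ 1.49556e+18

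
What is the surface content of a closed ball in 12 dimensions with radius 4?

|∂B_12(4)| = 1048576·π^6/15 ≈ 6.7206e+07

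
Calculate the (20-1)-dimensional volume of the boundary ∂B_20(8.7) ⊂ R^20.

The surface area of an n-ball is 2π^(n/2) r^(n-1) / Γ(n/2). For n=20, r=8.7: 3.66127e+17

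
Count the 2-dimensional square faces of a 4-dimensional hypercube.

f_2(4-cube) = (4 choose 2) · 2^2 = 24.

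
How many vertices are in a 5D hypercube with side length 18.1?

f_0(5-cube) = (5 choose 0) · 2^5 = 32.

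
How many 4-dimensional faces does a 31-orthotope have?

Number of 4-faces = C(31,4) · 2^(31-4) = 31465 · 134217728 = 4223160811520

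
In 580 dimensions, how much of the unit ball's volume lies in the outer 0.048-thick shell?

V(inner)/V(outer) = ((1-0.048)/1)^580 ≈ 4.068e-13, so the shell fraction is 1 - 4.068e-13.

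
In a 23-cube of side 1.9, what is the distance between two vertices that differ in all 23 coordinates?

||(1.9,1.9,...,1.9)|| = √(23)·1.9 ≈ 9.11208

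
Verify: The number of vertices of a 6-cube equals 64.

True. The 6-cube has 2^6 = 64 vertices.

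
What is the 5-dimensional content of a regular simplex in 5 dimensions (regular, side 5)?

For a regular n-simplex with edge a, V = (a^n / n!)·√((n+1)/2^n). With a=5, n=5: V ≈ 11.2764.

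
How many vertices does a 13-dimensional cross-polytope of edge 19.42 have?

The 13-dimensional cross-polytope has 2n = 2·13 = 26 vertices.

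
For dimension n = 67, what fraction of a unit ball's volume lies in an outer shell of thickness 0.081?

1 - (1-0.081)^67 ≈ 0.996516 ≈ 99.65%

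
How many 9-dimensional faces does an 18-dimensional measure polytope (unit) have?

f_9(18-cube) = (18 choose 9) · 2^9 = 24893440.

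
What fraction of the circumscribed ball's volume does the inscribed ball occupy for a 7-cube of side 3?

V_in/V_out = n^(-n/2) = 7^(-7/2) ≈ 0.00110194.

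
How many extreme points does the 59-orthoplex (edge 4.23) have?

Number of vertices = 2n = 118.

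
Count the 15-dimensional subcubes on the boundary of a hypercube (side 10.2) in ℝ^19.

Number of 15-faces = C(19,15) · 2^(19-15) = 3876 · 16 = 62016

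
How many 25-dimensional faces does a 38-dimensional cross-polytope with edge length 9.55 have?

Each 25-face is the convex hull of 26 vertices, one chosen as ±e_i from each of 26 distinct axes: 2^26·C(38,26) = 181695581490511872.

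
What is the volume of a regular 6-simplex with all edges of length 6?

V_6 = √(7) · 6^6 / (6! · 2^(6/2)) ≈ 21.4306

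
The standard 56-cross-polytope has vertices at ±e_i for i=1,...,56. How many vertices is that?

The 56-dimensional cross-polytope has 2n = 2·56 = 112 vertices.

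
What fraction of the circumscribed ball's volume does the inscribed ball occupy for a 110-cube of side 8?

V_in / V_out = (r_in/r_out)^110 = (1/√110)^110 = 110^(-110/2) ≈ 5.28935e-113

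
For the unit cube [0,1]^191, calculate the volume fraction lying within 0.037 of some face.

The inner cube has side 1-2·0.037 = 0.926 and volume (0.926)^191 ≈ 4.195e-07, so the shell holds 0.9999995805 of the volume.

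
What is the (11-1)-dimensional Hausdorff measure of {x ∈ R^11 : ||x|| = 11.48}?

|∂B_11(11.48)| ≈ 8.2398e+11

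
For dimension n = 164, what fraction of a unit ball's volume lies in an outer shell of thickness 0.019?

1 - (1-0.019)^164 ≈ 0.956975 ≈ 95.70%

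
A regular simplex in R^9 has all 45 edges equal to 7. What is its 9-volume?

V = (7^9 / 9!) · √((9+1) / 2^9) ≈ 15.5412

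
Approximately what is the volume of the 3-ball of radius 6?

V_3(6) = π^(3/2) · (6)^3 / Γ(3/2 + 1) = 288·π ≈ 904.779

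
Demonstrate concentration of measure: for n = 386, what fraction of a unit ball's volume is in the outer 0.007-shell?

1 - (1-0.007)^386 ≈ 0.933563 ≈ 93.36%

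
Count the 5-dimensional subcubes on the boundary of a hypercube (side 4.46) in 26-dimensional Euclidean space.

Number of 5-faces = C(26,5) · 2^(26-5) = 65780 · 2097152 = 137950658560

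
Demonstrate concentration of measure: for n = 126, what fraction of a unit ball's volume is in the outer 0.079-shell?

1 - (1-0.079)^126 ≈ 0.999969 ≈ 99.996862%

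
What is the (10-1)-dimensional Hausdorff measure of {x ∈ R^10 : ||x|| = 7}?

S = n·V_n(r)/r = 10·V_10(7)/7 (volume-to-surface relation), giving 40353607·π^5/12 ≈ 1.02908e+09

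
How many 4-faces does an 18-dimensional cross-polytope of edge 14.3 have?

An n-cross-polytope has 2^(k+1)·C(n,k+1) k-faces. Here 2^5·C(18,5) = 32·8568 = 274176.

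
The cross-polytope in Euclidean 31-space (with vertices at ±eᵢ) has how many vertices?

The 31-dimensional cross-polytope has 2n = 2·31 = 62 vertices.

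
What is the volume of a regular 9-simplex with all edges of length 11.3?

Volume = 11.3^9 · √(10/2^9) / 9! ≈ 1156.93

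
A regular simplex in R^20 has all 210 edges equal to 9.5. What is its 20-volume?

V_20 = √(21) · 9.5^20 / (20! · 2^(20/2)) ≈ 0.0659413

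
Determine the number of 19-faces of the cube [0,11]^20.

An n-cube has C(n,k)·2^(n-k) k-faces. Here C(20,19)·2^1 = 20·2 = 40.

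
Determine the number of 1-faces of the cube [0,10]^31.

An n-cube has C(n,k)·2^(n-k) k-faces. Here C(31,1)·2^30 = 31·1073741824 = 33285996544.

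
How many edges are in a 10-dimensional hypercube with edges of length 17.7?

f_1(10-cube) = (10 choose 1) · 2^9 = 5120.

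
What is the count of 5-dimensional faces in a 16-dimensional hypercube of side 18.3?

Choose 5 of 16 axes to span the face (C(16,5) = 4368 ways), then fix each of the remaining 11 coordinates at one of its two extreme values (2^11 = 2048 ways): 4368·2048 = 8945664.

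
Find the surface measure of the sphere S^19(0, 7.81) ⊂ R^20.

|∂B_20(7.81)| ≈ 4.71124e+16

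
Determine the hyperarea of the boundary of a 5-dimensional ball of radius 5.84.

|∂B_5(5.84)| ≈ 30614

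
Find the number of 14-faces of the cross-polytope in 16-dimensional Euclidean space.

Each 14-face is the convex hull of 15 vertices, one chosen as ±e_i from each of 15 distinct axes: 2^15·C(16,15) = 524288.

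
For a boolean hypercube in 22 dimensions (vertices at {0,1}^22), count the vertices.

Each vertex is a binary string of length 22, so there are 2^22 = 4194304.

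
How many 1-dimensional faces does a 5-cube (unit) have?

f_1(5-cube) = (5 choose 1) · 2^4 = 80.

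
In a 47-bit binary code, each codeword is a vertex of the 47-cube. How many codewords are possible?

Number of vertices = 2^47 = 140737488355328.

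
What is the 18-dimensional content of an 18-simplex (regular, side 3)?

V_18 = √(19) · 3^18 / (18! · 2^(18/2)) ≈ 5.15167e-10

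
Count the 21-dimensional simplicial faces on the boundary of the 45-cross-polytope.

An n-cross-polytope has 2^(k+1)·C(n,k+1) k-faces. Here 2^22·C(45,22) = 4194304·4116715363800 = 17266755717247795200.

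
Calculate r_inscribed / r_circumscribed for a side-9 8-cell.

r_in = 9/2 (half the side); r_out = 9√4/2 (half the diagonal). Ratio = 1/√4 ≈ 0.5.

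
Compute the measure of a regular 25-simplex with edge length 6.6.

V = (6.6^25 / 25!) · √((25+1) / 2^25) ≈ 1.74809e-08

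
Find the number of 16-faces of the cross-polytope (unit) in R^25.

Each 16-face is the convex hull of 17 vertices, one chosen as ±e_i from each of 17 distinct axes: 2^17·C(25,17) = 141764198400.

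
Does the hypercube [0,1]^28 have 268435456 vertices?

True. The 28-cube has 2^28 = 268435456 vertices.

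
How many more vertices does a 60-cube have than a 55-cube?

The 60-cube has 2^60 = 1152921504606846976 vertices. The 55-cube has 2^55 = 36028797018963968 vertices. Difference: 1152921504606846976 - 36028797018963968 = 1116892707587883008.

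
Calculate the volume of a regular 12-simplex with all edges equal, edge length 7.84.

V = (7.84^12 / 12!) · √((12+1) / 2^12) ≈ 6.34231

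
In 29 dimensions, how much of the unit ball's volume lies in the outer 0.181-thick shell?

Shell fraction = 1 - (1-0.181)^29 ≈ 0.996943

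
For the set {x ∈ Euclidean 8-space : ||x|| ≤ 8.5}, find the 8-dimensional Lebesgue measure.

V = 6975757441·π^4/6144 ≈ 1.10596e+08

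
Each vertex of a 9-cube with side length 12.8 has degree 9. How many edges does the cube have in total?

Each of the 2^9 = 512 vertices has degree 9; total edges = 9·2^9/2 = 2304.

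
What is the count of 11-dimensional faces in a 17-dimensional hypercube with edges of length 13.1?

An n-cube has C(n,k)·2^(n-k) k-faces. Here C(17,11)·2^6 = 12376·64 = 792064.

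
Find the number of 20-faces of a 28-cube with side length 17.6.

f_20(28-cube) = (28 choose 20) · 2^8 = 795674880.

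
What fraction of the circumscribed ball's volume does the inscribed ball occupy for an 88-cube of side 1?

V_in / V_out = (r_in/r_out)^88 = (1/√88)^88 = 88^(-88/2) ≈ 2.7718e-86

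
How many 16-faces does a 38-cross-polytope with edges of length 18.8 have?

Each 16-face is the convex hull of 17 vertices, one chosen as ±e_i from each of 17 distinct axes: 2^17·C(38,17) = 3772402025103360.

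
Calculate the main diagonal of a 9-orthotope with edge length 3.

||(3,3,...,3)|| = √(9)·3 = 9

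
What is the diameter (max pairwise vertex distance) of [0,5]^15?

Diagonal = √15 · 5 ≈ 19.3649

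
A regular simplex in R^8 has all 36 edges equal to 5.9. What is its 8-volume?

V = (5.9^8 / 8!) · √((8+1) / 2^8) ≈ 6.82805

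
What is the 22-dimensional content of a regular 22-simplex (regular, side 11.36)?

V = (11.36^22 / 22!) · √((22+1) / 2^22) ≈ 0.344422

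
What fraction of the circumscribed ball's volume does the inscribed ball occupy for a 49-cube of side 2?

V_in / V_out = (r_in/r_out)^49 = (1/√49)^49 = 49^(-49/2) ≈ 3.89221e-42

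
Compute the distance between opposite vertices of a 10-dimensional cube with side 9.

The space diagonal of an n-cube of side s is s√n. Here 9·√10 ≈ 28.4605.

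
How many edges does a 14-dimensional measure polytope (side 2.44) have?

Number of 1-faces = C(14,1)·2^(14-1) = 14·8192 = 114688.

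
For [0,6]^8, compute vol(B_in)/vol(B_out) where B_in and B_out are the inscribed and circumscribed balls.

Volume scales as r^n, and r_in/r_out = 1/√8, giving (1/√8)^8 ≈ 0.000244141.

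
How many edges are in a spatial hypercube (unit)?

f_1(3-cube) = (3 choose 1) · 2^2 = 12.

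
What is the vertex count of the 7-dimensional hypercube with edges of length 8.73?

An n-cube has 2^n vertices; for n = 7 that is 2^7 = 128.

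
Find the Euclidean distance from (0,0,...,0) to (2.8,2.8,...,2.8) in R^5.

The space diagonal of an n-cube of side s is s√n. Here 2.8·√5 ≈ 6.26099.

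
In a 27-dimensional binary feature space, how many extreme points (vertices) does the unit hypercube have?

Each vertex is a binary string of length 27, so there are 2^27 = 134217728.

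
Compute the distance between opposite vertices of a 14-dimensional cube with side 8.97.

Diagonal = √14 · 8.97 ≈ 33.5627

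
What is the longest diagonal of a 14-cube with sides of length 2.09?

The space diagonal of an n-cube of side s is s√n. Here 2.09·√14 ≈ 7.82006.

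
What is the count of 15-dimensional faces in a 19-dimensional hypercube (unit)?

Number of 15-faces = C(19,15) · 2^(19-15) = 3876 · 16 = 62016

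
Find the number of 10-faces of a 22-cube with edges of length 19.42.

An n-cube has C(n,k)·2^(n-k) k-faces. Here C(22,10)·2^12 = 646646·4096 = 2648662016.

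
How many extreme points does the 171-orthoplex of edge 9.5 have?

The 171-dimensional cross-polytope has 2n = 2·171 = 342 vertices.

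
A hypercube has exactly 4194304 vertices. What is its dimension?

Since 2^n = 4194304, we have n = 22.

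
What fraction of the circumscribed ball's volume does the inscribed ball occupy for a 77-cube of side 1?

Volume scales as r^n, and r_in/r_out = 1/√77, giving (1/√77)^77 ≈ 2.34481e-73.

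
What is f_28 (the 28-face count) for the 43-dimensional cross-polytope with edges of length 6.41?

Number of 28-faces = 2^(28+1) · C(43,28+1) = 536870912 · 78378960360 = 42079383930085048320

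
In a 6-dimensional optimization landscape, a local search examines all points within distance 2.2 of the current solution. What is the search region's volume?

Volume = π^{6/2}·(2.2)^6/Γ(4) ≈ 585.915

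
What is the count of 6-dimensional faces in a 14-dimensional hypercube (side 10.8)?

f_6(14-cube) = (14 choose 6) · 2^8 = 768768.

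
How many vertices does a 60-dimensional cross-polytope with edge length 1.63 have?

The 60-dimensional cross-polytope has 2n = 2·60 = 120 vertices.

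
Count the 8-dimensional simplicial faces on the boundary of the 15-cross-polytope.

f_8(15-orthoplex) = 2^9 · (15 choose 9) = 2562560.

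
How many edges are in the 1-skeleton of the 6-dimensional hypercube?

An n-cube has n·2^(n-1) edges. With n = 6: 6·32 = 192.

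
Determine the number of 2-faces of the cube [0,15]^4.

An n-cube has C(n,k)·2^(n-k) k-faces. Here C(4,2)·2^2 = 6·4 = 24.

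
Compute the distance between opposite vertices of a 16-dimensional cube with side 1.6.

The space diagonal of an n-cube of side s is s√n. Here 1.6·√16 = 6.4.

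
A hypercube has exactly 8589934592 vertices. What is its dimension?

The n-cube has 2^n vertices, and 8589934592 = 2^33, so n = 33.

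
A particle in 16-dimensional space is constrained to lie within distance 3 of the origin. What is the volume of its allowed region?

The n-ball volume is π^(n/2)·r^n/Γ(n/2+1). With n=16, r=3: V = 4782969·π^8/4480 ≈ 1.01302e+07.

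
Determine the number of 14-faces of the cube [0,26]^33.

Choose 14 of 33 axes to span the face (C(33,14) = 818809200 ways), then fix each of the remaining 19 coordinates at one of its two extreme values (2^19 = 524288 ways): 818809200·524288 = 429291837849600.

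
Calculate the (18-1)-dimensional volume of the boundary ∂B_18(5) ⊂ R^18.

S_18(5) = 2·π^(18/2)·(5)^17 / Γ(18/2) = 152587890625·π^9/4032 ≈ 1.1281e+12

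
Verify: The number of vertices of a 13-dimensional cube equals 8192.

True. The 13-cube has 2^13 = 8192 vertices.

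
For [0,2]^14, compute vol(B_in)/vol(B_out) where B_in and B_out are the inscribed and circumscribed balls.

V_in / V_out = (r_in/r_out)^14 = (1/√14)^14 = 14^(-14/2) ≈ 9.48645e-09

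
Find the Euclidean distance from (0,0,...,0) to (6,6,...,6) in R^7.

||(6,6,...,6)|| = √(7)·6 ≈ 15.8745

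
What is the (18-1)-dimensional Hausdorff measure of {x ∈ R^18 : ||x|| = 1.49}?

The surface area of an n-ball is 2π^(n/2) r^(n-1) / Γ(n/2). For n=18, r=1.49: 1300.24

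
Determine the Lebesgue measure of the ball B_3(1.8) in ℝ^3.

Volume = π^{3/2}·(1.8)^3/Γ(5/2) ≈ 24.429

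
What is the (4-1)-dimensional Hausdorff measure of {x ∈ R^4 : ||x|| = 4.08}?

S_4(4.08) = 2·π^(4/2)·(4.08)^3 / Γ(4/2) ≈ 1340.63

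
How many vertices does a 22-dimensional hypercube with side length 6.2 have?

Number of vertices = 2^22 = 4194304.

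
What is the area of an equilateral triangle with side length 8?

Area = (√3/4) · 8² = 27.7128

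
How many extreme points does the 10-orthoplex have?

Number of vertices = 2n = 20.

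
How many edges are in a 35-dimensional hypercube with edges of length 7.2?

An n-cube has C(n,k)·2^(n-k) k-faces. Here C(35,1)·2^34 = 35·17179869184 = 601295421440.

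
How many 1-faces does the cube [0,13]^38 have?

An n-cube has n·2^(n-1) edges. With n = 38: 38·137438953472 = 5222680231936.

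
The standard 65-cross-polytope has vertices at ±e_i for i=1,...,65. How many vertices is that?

Number of vertices = 2n = 130.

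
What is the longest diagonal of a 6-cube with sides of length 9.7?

The space diagonal of an n-cube of side s is s√n. Here 9.7·√6 ≈ 23.7601.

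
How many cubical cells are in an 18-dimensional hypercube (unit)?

Number of 3-faces = C(18,3) · 2^(18-3) = 816 · 32768 = 26738688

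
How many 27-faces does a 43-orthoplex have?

Each 27-face is the convex hull of 28 vertices, one chosen as ±e_i from each of 28 distinct axes: 2^28·C(43,28) = 40676737799082213376.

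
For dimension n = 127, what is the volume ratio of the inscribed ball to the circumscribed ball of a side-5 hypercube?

V_in / V_out = (r_in/r_out)^127 = (1/√127)^127 = 127^(-127/2) ≈ 2.56132e-134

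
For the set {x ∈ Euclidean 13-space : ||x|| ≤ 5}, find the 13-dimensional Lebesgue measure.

Volume = π^{13/2}·(5)^13/Γ(15/2) = 31250000000·π^6/27027 ≈ 1.11161e+09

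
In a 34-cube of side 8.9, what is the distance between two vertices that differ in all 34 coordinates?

||(8.9,8.9,...,8.9)|| = √(34)·8.9 ≈ 51.8955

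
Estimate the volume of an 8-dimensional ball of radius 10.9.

V_8(10.9) = π^(8/2) · (10.9)^8 / Γ(8/2 + 1) ≈ 8.08724e+08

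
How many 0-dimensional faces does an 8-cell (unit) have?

Number of 0-faces = C(4,0) · 2^(4-0) = 1 · 16 = 16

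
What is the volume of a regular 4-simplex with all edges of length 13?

V = (13^4 / 4!) · √((4+1) / 2^4) ≈ 665.254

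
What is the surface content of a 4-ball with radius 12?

S_4(12) = 2·π^(4/2)·(12)^3 / Γ(4/2) = 3456·π^2 ≈ 34109.4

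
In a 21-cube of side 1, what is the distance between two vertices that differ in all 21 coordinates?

Diagonal = √21 · 1 ≈ 4.58258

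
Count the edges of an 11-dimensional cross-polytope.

f_1(11-orthoplex) = 2^2 · (11 choose 2) = 220.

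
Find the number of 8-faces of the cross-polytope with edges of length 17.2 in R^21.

An n-cross-polytope has 2^(k+1)·C(n,k+1) k-faces. Here 2^9·C(21,9) = 512·293930 = 150492160.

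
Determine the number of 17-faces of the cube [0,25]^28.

Number of 17-faces = C(28,17) · 2^(28-17) = 21474180 · 2048 = 43979120640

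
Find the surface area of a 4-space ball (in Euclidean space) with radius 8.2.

The surface area of an n-ball is 2π^(n/2) r^(n-1) / Γ(n/2). For n=4, r=8.2: 10883.6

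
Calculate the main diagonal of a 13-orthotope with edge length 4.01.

Diagonal = √13 · 4.01 ≈ 14.4583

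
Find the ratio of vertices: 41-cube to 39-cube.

The 41-cube has 2^41 = 2199023255552 vertices. The 39-cube has 2^39 = 549755813888 vertices. Ratio: 2199023255552/549755813888 = 4.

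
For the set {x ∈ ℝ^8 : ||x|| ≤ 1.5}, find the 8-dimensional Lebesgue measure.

The n-ball volume is π^(n/2)·r^n/Γ(n/2+1). With n=8, r=1.5: V = 2187·π^4/2048 ≈ 104.02.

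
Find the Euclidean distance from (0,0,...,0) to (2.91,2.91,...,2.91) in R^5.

The space diagonal of an n-cube of side s is s√n. Here 2.91·√5 ≈ 6.50696.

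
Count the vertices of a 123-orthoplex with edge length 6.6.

The vertices are ±e_1, ..., ±e_123, so there are 2·123 = 246.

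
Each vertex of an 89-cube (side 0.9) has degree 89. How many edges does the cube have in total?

Number of 1-faces = C(89,1)·2^(89-1) = 89·309485009821345068724781056 = 27544165874099711116505513984.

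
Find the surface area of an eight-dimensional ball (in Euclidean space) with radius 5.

|∂B_8(5)| = 78125·π^4/3 ≈ 2.5367e+06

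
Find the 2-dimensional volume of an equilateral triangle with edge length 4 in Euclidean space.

Area = (√3/4) · 4² = 6.9282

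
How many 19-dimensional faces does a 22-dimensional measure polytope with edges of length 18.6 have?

Number of 19-faces = C(22,19) · 2^(22-19) = 1540 · 8 = 12320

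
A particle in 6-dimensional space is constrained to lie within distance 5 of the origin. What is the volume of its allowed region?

The n-ball volume is π^(n/2)·r^n/Γ(n/2+1). With n=6, r=5: V = 15625·π^3/6 ≈ 80745.5.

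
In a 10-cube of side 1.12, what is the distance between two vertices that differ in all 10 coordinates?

Diagonal = √10 · 1.12 ≈ 3.54175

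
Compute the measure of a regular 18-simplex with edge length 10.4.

Volume = 10.4^18 · √(19/2^18) / 18! ≈ 2.6938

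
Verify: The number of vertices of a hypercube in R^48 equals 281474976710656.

True. The 48-cube has 2^48 = 281474976710656 vertices.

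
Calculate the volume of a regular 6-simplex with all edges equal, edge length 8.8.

For a regular n-simplex with edge a, V = (a^n / n!)·√((n+1)/2^n). With a=8.8, n=6: V ≈ 213.316.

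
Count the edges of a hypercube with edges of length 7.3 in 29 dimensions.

An n-cube has n·2^(n-1) edges. With n = 29: 29·268435456 = 7784628224.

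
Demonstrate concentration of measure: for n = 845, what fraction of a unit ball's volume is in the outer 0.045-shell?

1 - (1-0.045)^845 ≈ 1 - 1.267e-17 ≈ 100.000000%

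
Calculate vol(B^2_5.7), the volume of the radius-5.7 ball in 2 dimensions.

Volume = π^{2/2}·(5.7)^2/Γ(2) ≈ 102.07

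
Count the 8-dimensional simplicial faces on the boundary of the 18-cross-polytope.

Number of 8-faces = 2^(8+1) · C(18,8+1) = 512 · 48620 = 24893440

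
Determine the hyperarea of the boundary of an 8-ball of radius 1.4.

|∂B_8(1.4)| ≈ 342.274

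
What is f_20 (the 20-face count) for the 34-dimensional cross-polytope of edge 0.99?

f_20(34-orthoplex) = 2^21 · (34 choose 21) = 1946122998251520.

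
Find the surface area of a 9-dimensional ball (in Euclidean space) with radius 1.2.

S_9(1.2) = 2·π^(9/2)·(1.2)^8 / Γ(9/2) ≈ 127.647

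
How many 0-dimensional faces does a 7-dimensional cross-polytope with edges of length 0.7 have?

Number of 0-faces = 2^(0+1) · C(7,0+1) = 2 · 7 = 14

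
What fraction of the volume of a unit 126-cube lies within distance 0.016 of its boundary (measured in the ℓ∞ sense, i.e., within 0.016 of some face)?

1 - (1 - 2·0.016)^126 = 1 - 0.968^126 ≈ 0.983393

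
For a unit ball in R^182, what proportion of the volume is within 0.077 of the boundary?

1 - (1-0.077)^182 ≈ 0.9999995358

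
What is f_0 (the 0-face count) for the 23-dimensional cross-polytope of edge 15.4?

An n-cross-polytope has 2^(k+1)·C(n,k+1) k-faces. Here 2^1·C(23,1) = 2·23 = 46.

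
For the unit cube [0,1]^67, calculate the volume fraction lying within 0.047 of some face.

Shell fraction = 1 - (1-0.094)^67 ≈ 0.998659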